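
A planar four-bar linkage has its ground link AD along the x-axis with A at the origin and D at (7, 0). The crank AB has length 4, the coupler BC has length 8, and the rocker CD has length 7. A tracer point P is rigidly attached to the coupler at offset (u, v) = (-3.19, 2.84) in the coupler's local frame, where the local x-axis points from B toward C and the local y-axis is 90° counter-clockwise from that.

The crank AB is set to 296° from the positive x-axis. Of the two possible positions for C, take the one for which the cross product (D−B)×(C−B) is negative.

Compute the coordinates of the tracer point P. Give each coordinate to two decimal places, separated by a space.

-0.10 0.25

A=(0,0), D=(7.00,0)
B = A + 4.00·(cos296°, sin296°) = (1.7535, -3.5952)
|BD| = 6.3601
circle(B,8.00) ∩ circle(D,7.00): a=4.3593, h=6.7080
  candidates: C₊=(1.5577,4.4024) cross=42.663; C₋=(9.1413,-6.6645) cross=-42.663
  mode - wants cross < 0 → take C=(9.1413,-6.6645) (cross=-42.663)
ex = (C−B)/|BC| = (0.9235,-0.3837); ey = (0.3837,0.9235)
P = B + -3.19·ex + 2.84·ey = (-0.1028,0.2514)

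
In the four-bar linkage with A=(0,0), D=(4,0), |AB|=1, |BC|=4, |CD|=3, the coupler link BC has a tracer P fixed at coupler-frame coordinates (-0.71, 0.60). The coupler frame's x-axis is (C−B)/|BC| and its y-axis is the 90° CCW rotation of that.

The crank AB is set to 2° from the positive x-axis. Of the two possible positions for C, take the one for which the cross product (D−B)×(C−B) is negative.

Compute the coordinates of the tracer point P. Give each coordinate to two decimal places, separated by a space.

A=(0,0), D=(4.00,0)
B = A + 1.00·(cos2°, sin2°) = (0.9994, 0.0349)
|BD| = 3.0008
circle(B,4.00) ∩ circle(D,3.00): a=2.6668, h=2.9813
  candidates: C₊=(3.7006,2.9850) cross=8.946; C₋=(3.6313,-2.9773) cross=-8.946
  mode - wants cross < 0 → take C=(3.6313,-2.9773) (cross=-8.946)
ex = (C−B)/|BC| = (0.6580,-0.7530); ey = (0.7530,0.6580)
P = B + -0.71·ex + 0.60·ey = (0.9841,0.9643)

0.98 0.96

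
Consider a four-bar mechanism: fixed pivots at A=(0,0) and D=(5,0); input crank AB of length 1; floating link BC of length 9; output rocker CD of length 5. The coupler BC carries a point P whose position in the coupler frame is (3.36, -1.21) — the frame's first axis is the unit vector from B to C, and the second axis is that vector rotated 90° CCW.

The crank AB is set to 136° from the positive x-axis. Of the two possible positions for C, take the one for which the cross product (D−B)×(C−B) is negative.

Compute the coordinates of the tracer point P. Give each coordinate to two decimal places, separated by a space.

1.20 -2.31

A=(0,0), D=(5.00,0)
B = A + 1.00·(cos136°, sin136°) = (-0.7193, 0.6947)
|BD| = 5.7614
circle(B,9.00) ∩ circle(D,5.00): a=7.7406, h=4.5916
  candidates: C₊=(7.5184,4.3194) cross=26.454; C₋=(6.4112,-4.7967) cross=-26.454
  mode - wants cross < 0 → take C=(6.4112,-4.7967) (cross=-26.454)
ex = (C−B)/|BC| = (0.7923,-0.6102); ey = (0.6102,0.7923)
P = B + 3.36·ex + -1.21·ey = (1.2044,-2.3141)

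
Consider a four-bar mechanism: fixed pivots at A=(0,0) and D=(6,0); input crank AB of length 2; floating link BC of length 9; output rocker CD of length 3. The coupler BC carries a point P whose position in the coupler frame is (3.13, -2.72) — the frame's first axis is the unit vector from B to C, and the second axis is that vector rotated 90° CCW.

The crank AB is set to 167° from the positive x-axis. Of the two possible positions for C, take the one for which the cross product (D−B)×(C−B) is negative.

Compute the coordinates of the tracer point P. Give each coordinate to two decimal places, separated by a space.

-0.09 -3.26

A=(0,0), D=(6.00,0)
B = A + 2.00·(cos167°, sin167°) = (-1.9487, 0.4499)
|BD| = 7.9615
circle(B,9.00) ∩ circle(D,3.00): a=8.5025, h=2.9508
  candidates: C₊=(6.7069,2.9155) cross=23.493; C₋=(6.3734,-2.9767) cross=-23.493
  mode - wants cross < 0 → take C=(6.3734,-2.9767) (cross=-23.493)
ex = (C−B)/|BC| = (0.9247,-0.3807); ey = (0.3807,0.9247)
P = B + 3.13·ex + -2.72·ey = (-0.0901,-3.2569)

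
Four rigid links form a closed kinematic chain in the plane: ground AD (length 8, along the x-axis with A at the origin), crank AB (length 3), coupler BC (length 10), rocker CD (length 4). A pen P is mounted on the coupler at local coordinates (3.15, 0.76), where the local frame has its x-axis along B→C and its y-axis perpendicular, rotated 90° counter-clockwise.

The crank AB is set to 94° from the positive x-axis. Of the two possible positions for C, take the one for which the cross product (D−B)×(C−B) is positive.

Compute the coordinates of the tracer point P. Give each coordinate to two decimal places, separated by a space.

2.89 3.94

A=(0,0), D=(8.00,0)
B = A + 3.00·(cos94°, sin94°) = (-0.2093, 2.9927)
|BD| = 8.7378
circle(B,10.00) ∩ circle(D,4.00): a=9.1756, h=3.9760
  candidates: C₊=(9.7731,3.5855) cross=34.741; C₋=(7.0496,-3.8855) cross=-34.741
  mode + wants cross > 0 → take C=(9.7731,3.5855) (cross=34.741)
ex = (C−B)/|BC| = (0.9982,0.0593); ey = (-0.0593,0.9982)
P = B + 3.15·ex + 0.76·ey = (2.8901,3.9381)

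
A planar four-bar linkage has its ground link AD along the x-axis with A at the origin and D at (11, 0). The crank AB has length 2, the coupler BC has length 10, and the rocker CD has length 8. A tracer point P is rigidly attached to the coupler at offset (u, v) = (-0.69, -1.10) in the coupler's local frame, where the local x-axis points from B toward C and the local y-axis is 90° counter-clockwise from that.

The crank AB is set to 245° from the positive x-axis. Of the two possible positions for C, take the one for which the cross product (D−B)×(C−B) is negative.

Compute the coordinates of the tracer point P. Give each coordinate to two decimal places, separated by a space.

-2.02 -2.36

A=(0,0), D=(11.00,0)
B = A + 2.00·(cos245°, sin245°) = (-0.8452, -1.8126)
|BD| = 11.9831
circle(B,10.00) ∩ circle(D,8.00): a=7.4937, h=6.6215
  candidates: C₊=(5.5606,5.8663) cross=79.347; C₋=(7.5638,-7.2244) cross=-79.347
  mode - wants cross < 0 → take C=(7.5638,-7.2244) (cross=-79.347)
ex = (C−B)/|BC| = (0.8409,-0.5412); ey = (0.5412,0.8409)
P = B + -0.69·ex + -1.10·ey = (-2.0208,-2.3642)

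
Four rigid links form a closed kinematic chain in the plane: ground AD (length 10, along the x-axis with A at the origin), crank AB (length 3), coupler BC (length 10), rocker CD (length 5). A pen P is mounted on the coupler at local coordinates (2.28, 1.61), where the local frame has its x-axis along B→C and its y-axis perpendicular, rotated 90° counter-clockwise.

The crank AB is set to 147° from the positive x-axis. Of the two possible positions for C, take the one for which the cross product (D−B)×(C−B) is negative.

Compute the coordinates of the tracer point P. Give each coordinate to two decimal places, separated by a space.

0.26 1.92

A=(0,0), D=(10.00,0)
B = A + 3.00·(cos147°, sin147°) = (-2.5160, 1.6339)
|BD| = 12.6222
circle(B,10.00) ∩ circle(D,5.00): a=9.2821, h=3.7207
  candidates: C₊=(7.1696,4.1217) cross=46.963; C₋=(6.2063,-3.2570) cross=-46.963
  mode - wants cross < 0 → take C=(6.2063,-3.2570) (cross=-46.963)
ex = (C−B)/|BC| = (0.8722,-0.4891); ey = (0.4891,0.8722)
P = B + 2.28·ex + 1.61·ey = (0.2601,1.9231)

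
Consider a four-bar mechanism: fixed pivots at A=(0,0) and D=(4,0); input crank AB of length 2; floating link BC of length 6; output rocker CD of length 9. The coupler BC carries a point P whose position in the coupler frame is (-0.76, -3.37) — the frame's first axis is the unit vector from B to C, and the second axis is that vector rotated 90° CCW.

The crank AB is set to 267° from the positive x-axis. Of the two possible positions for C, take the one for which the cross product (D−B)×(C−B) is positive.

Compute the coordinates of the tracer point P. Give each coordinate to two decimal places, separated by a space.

A=(0,0), D=(4.00,0)
B = A + 2.00·(cos267°, sin267°) = (-0.1047, -1.9973)
|BD| = 4.5648
circle(B,6.00) ∩ circle(D,9.00): a=-2.6466, h=5.3847
  candidates: C₊=(-4.8405,1.6867) cross=24.580; C₋=(-0.1285,-7.9972) cross=-24.580
  mode + wants cross > 0 → take C=(-4.8405,1.6867) (cross=24.580)
ex = (C−B)/|BC| = (-0.7893,0.6140); ey = (-0.6140,-0.7893)
P = B + -0.76·ex + -3.37·ey = (2.5644,0.1961)

2.56 0.20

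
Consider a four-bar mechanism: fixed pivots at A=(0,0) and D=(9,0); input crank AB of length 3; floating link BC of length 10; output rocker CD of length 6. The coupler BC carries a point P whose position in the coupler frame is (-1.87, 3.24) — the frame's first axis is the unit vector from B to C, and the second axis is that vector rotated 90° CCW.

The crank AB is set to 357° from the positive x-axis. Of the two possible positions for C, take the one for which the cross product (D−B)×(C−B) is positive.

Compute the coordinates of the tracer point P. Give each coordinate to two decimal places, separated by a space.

A=(0,0), D=(9.00,0)
B = A + 3.00·(cos357°, sin357°) = (2.9959, -0.1570)
|BD| = 6.0062
circle(B,10.00) ∩ circle(D,6.00): a=8.3309, h=5.5313
  candidates: C₊=(11.1794,5.5902) cross=33.222; C₋=(11.4686,-5.4686) cross=-33.222
  mode + wants cross > 0 → take C=(11.1794,5.5902) (cross=33.222)
ex = (C−B)/|BC| = (0.8184,0.5747); ey = (-0.5747,0.8184)
P = B + -1.87·ex + 3.24·ey = (-0.3965,1.4197)

-0.40 1.42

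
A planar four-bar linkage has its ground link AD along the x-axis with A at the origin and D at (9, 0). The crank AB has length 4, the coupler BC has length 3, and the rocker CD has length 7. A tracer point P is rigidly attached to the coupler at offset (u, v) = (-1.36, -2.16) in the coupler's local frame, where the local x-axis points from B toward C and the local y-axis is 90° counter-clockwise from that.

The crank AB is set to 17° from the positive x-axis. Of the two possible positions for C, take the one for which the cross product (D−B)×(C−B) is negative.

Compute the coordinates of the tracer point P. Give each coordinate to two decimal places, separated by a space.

2.82 3.52

A=(0,0), D=(9.00,0)
B = A + 4.00·(cos17°, sin17°) = (3.8252, 1.1695)
|BD| = 5.3053
circle(B,3.00) ∩ circle(D,7.00): a=-1.1172, h=2.7842
  candidates: C₊=(3.3493,4.1315) cross=14.771; C₋=(2.1218,-1.3000) cross=-14.771
  mode - wants cross < 0 → take C=(2.1218,-1.3000) (cross=-14.771)
ex = (C−B)/|BC| = (-0.5678,-0.8232); ey = (0.8232,-0.5678)
P = B + -1.36·ex + -2.16·ey = (2.8194,3.5155)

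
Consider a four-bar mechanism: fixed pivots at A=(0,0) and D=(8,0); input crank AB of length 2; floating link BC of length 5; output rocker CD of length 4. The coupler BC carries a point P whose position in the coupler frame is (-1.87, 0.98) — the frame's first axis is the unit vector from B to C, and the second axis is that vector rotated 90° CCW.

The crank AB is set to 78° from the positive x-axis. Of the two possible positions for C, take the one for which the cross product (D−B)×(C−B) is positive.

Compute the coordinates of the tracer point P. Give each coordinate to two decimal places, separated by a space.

A=(0,0), D=(8.00,0)
B = A + 2.00·(cos78°, sin78°) = (0.4158, 1.9563)
|BD| = 7.8324
circle(B,5.00) ∩ circle(D,4.00): a=4.4907, h=2.1985
  candidates: C₊=(5.3133,2.9634) cross=17.219; C₋=(4.2151,-1.2941) cross=-17.219
  mode + wants cross > 0 → take C=(5.3133,2.9634) (cross=17.219)
ex = (C−B)/|BC| = (0.9795,0.2014); ey = (-0.2014,0.9795)
P = B + -1.87·ex + 0.98·ey = (-1.6132,2.5395)

-1.61 2.54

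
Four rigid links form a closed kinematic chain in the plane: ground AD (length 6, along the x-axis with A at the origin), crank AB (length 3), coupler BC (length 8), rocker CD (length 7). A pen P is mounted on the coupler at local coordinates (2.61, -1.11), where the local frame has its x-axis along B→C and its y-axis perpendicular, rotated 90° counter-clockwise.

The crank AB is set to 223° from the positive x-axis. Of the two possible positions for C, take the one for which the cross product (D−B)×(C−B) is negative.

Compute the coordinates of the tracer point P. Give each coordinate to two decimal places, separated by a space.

-0.75 -4.49

A=(0,0), D=(6.00,0)
B = A + 3.00·(cos223°, sin223°) = (-2.1941, -2.0460)
|BD| = 8.4456
circle(B,8.00) ∩ circle(D,7.00): a=5.1108, h=6.1546
  candidates: C₊=(1.2736,5.1634) cross=51.980; C₋=(4.2555,-6.7791) cross=-51.980
  mode - wants cross < 0 → take C=(4.2555,-6.7791) (cross=-51.980)
ex = (C−B)/|BC| = (0.8062,-0.5916); ey = (0.5916,0.8062)
P = B + 2.61·ex + -1.11·ey = (-0.7466,-4.4851)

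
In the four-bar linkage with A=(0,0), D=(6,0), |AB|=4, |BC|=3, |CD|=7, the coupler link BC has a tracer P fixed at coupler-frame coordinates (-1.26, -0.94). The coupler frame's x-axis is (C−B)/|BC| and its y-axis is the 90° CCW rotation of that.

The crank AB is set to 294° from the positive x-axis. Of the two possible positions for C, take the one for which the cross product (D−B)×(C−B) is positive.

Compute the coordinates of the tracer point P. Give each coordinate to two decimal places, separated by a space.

3.20 -3.67

A=(0,0), D=(6.00,0)
B = A + 4.00·(cos294°, sin294°) = (1.6269, -3.6542)
|BD| = 5.6988
circle(B,3.00) ∩ circle(D,7.00): a=-0.6601, h=2.9265
  candidates: C₊=(-0.7561,-1.8318) cross=16.678; C₋=(2.9969,-6.3231) cross=-16.678
  mode + wants cross > 0 → take C=(-0.7561,-1.8318) (cross=16.678)
ex = (C−B)/|BC| = (-0.7943,0.6075); ey = (-0.6075,-0.7943)
P = B + -1.26·ex + -0.94·ey = (3.1988,-3.6729)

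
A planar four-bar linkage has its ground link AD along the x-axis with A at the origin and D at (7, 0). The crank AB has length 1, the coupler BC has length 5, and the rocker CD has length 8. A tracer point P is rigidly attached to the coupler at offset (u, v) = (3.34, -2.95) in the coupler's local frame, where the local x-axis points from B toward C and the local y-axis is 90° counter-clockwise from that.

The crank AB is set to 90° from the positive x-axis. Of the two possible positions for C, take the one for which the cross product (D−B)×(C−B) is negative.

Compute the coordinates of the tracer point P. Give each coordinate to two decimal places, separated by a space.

-2.90 -2.38

A=(0,0), D=(7.00,0)
B = A + 1.00·(cos90°, sin90°) = (0.0000, 1.0000)
|BD| = 7.0711
circle(B,5.00) ∩ circle(D,8.00): a=0.7778, h=4.9391
  candidates: C₊=(1.4685,5.7795) cross=34.925; C₋=(0.0715,-3.9995) cross=-34.925
  mode - wants cross < 0 → take C=(0.0715,-3.9995) (cross=-34.925)
ex = (C−B)/|BC| = (0.0143,-0.9999); ey = (0.9999,0.0143)
P = B + 3.34·ex + -2.95·ey = (-2.9019,-2.3818)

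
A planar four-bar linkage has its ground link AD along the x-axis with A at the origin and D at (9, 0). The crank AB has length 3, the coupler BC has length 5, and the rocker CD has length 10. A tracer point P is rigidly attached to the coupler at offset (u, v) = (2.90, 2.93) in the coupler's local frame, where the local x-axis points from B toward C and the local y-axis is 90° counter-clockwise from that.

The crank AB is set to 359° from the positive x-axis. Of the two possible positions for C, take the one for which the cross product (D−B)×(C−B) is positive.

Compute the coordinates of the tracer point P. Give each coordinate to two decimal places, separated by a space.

A=(0,0), D=(9.00,0)
B = A + 3.00·(cos359°, sin359°) = (2.9995, -0.0524)
|BD| = 6.0007
circle(B,5.00) ∩ circle(D,10.00): a=-3.2489, h=3.8006
  candidates: C₊=(-0.2824,3.7197) cross=22.806; C₋=(-0.2161,-3.8811) cross=-22.806
  mode + wants cross > 0 → take C=(-0.2824,3.7197) (cross=22.806)
ex = (C−B)/|BC| = (-0.6564,0.7544); ey = (-0.7544,-0.6564)
P = B + 2.90·ex + 2.93·ey = (-1.1144,0.2122)

-1.11 0.21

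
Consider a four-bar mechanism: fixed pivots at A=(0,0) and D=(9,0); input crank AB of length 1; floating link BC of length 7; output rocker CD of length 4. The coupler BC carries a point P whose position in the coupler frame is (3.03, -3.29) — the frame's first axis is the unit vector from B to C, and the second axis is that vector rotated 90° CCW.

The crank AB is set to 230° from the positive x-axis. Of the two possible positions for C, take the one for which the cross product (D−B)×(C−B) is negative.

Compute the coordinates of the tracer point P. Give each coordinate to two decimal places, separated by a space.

A=(0,0), D=(9.00,0)
B = A + 1.00·(cos230°, sin230°) = (-0.6428, -0.7660)
|BD| = 9.6732
circle(B,7.00) ∩ circle(D,4.00): a=6.5423, h=2.4896
  candidates: C₊=(5.6818,2.2338) cross=24.082; C₋=(6.0762,-2.7297) cross=-24.082
  mode - wants cross < 0 → take C=(6.0762,-2.7297) (cross=-24.082)
ex = (C−B)/|BC| = (0.9598,-0.2805); ey = (0.2805,0.9598)
P = B + 3.03·ex + -3.29·ey = (1.3426,-4.7739)

1.34 -4.77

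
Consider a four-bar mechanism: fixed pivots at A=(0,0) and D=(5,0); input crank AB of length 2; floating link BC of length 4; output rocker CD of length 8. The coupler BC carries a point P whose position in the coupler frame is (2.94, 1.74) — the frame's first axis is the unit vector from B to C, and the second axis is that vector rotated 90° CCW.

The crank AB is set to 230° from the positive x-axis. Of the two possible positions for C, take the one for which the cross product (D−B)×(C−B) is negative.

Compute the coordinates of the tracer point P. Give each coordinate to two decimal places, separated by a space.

0.79 -4.24

A=(0,0), D=(5.00,0)
B = A + 2.00·(cos230°, sin230°) = (-1.2856, -1.5321)
|BD| = 6.4696
circle(B,4.00) ∩ circle(D,8.00): a=-0.4749, h=3.9717
  candidates: C₊=(-2.6875,2.2142) cross=25.695; C₋=(-0.8064,-5.5033) cross=-25.695
  mode - wants cross < 0 → take C=(-0.8064,-5.5033) (cross=-25.695)
ex = (C−B)/|BC| = (0.1198,-0.9928); ey = (0.9928,0.1198)
P = B + 2.94·ex + 1.74·ey = (0.7941,-4.2425)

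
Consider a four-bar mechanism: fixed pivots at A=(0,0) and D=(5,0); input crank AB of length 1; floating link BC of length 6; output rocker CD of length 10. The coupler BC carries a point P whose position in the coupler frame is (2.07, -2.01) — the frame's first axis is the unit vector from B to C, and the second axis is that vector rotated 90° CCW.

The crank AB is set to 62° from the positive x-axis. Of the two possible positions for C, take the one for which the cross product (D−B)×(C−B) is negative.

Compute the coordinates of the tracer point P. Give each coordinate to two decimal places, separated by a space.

-2.31 1.66

A=(0,0), D=(5.00,0)
B = A + 1.00·(cos62°, sin62°) = (0.4695, 0.8829)
|BD| = 4.6158
circle(B,6.00) ∩ circle(D,10.00): a=-4.6249, h=3.8224
  candidates: C₊=(-3.3388,5.5194) cross=17.643; C₋=(-4.8012,-1.9841) cross=-17.643
  mode - wants cross < 0 → take C=(-4.8012,-1.9841) (cross=-17.643)
ex = (C−B)/|BC| = (-0.8784,-0.4778); ey = (0.4778,-0.8784)
P = B + 2.07·ex + -2.01·ey = (-2.3094,1.6595)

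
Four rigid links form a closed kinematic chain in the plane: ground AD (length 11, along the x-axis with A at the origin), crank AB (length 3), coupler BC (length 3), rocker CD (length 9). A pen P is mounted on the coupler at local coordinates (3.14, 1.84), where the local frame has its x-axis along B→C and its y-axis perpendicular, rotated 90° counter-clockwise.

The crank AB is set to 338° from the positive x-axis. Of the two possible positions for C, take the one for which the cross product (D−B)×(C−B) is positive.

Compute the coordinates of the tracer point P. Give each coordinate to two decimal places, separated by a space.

0.35 1.59

A=(0,0), D=(11.00,0)
B = A + 3.00·(cos338°, sin338°) = (2.7816, -1.1238)
|BD| = 8.2949
circle(B,3.00) ∩ circle(D,9.00): a=-0.1925, h=2.9938
  candidates: C₊=(2.1852,1.8163) cross=24.833; C₋=(2.9964,-4.1161) cross=-24.833
  mode + wants cross > 0 → take C=(2.1852,1.8163) (cross=24.833)
ex = (C−B)/|BC| = (-0.1988,0.9800); ey = (-0.9800,-0.1988)
P = B + 3.14·ex + 1.84·ey = (0.3541,1.5877)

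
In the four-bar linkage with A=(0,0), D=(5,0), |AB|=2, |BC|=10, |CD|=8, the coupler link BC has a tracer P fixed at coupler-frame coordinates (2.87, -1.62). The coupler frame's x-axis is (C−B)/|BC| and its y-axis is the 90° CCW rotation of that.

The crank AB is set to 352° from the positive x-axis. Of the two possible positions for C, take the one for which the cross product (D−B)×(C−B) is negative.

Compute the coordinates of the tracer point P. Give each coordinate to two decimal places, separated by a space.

A=(0,0), D=(5.00,0)
B = A + 2.00·(cos352°, sin352°) = (1.9805, -0.2783)
|BD| = 3.0323
circle(B,10.00) ∩ circle(D,8.00): a=7.4523, h=6.6681
  candidates: C₊=(8.7893,7.0457) cross=20.219; C₋=(10.0135,-6.2342) cross=-20.219
  mode - wants cross < 0 → take C=(10.0135,-6.2342) (cross=-20.219)
ex = (C−B)/|BC| = (0.8033,-0.5956); ey = (0.5956,0.8033)
P = B + 2.87·ex + -1.62·ey = (3.3211,-3.2890)

3.32 -3.29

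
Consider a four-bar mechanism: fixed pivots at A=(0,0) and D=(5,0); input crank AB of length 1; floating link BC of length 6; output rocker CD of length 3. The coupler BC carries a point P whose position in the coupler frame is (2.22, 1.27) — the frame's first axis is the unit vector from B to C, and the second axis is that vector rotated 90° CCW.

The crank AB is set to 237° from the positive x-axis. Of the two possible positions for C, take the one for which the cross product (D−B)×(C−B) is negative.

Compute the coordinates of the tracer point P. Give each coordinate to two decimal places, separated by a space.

A=(0,0), D=(5.00,0)
B = A + 1.00·(cos237°, sin237°) = (-0.5446, -0.8387)
|BD| = 5.6077
circle(B,6.00) ∩ circle(D,3.00): a=5.2113, h=2.9737
  candidates: C₊=(4.1633,2.8810) cross=16.676; C₋=(5.0527,-2.9995) cross=-16.676
  mode - wants cross < 0 → take C=(5.0527,-2.9995) (cross=-16.676)
ex = (C−B)/|BC| = (0.9329,-0.3601); ey = (0.3601,0.9329)
P = B + 2.22·ex + 1.27·ey = (1.9838,-0.4534)

1.98 -0.45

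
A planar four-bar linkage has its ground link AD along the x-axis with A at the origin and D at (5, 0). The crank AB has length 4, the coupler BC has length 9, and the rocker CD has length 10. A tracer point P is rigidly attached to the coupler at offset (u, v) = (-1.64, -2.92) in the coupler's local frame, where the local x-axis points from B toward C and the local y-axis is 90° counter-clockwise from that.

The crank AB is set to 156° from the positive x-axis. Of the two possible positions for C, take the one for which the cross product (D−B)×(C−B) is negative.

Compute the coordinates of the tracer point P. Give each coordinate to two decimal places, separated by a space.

-6.83 2.68

A=(0,0), D=(5.00,0)
B = A + 4.00·(cos156°, sin156°) = (-3.6542, 1.6269)
|BD| = 8.8058
circle(B,9.00) ∩ circle(D,10.00): a=3.3241, h=8.3637
  candidates: C₊=(1.1579,9.2325) cross=73.648; C₋=(-1.9326,-7.2069) cross=-73.648
  mode - wants cross < 0 → take C=(-1.9326,-7.2069) (cross=-73.648)
ex = (C−B)/|BC| = (0.1913,-0.9815); ey = (0.9815,0.1913)
P = B + -1.64·ex + -2.92·ey = (-6.8340,2.6781)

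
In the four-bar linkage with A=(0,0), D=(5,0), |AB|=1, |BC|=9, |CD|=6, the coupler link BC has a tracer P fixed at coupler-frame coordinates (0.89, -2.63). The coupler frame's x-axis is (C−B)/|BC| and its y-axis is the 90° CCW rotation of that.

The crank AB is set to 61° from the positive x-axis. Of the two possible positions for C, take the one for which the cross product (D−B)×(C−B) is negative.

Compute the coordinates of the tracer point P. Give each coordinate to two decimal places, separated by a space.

-0.87 -1.55

A=(0,0), D=(5.00,0)
B = A + 1.00·(cos61°, sin61°) = (0.4848, 0.8746)
|BD| = 4.5991
circle(B,9.00) ∩ circle(D,6.00): a=7.1918, h=5.4109
  candidates: C₊=(8.5744,4.8191) cross=24.885; C₋=(6.5164,-5.8052) cross=-24.885
  mode - wants cross < 0 → take C=(6.5164,-5.8052) (cross=-24.885)
ex = (C−B)/|BC| = (0.6702,-0.7422); ey = (0.7422,0.6702)
P = B + 0.89·ex + -2.63·ey = (-0.8707,-1.5485)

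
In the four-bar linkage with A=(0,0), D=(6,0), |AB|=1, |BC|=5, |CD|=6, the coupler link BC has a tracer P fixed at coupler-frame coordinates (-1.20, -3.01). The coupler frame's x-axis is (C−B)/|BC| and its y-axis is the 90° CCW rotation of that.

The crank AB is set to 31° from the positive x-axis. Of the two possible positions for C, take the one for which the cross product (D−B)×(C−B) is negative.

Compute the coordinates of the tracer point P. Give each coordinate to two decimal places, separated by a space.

-2.34 1.06

A=(0,0), D=(6.00,0)
B = A + 1.00·(cos31°, sin31°) = (0.8572, 0.5150)
|BD| = 5.1686
circle(B,5.00) ∩ circle(D,6.00): a=1.5202, h=4.7633
  candidates: C₊=(2.8444,5.1032) cross=24.619; C₋=(1.8951,-4.3760) cross=-24.619
  mode - wants cross < 0 → take C=(1.8951,-4.3760) (cross=-24.619)
ex = (C−B)/|BC| = (0.2076,-0.9782); ey = (0.9782,0.2076)
P = B + -1.20·ex + -3.01·ey = (-2.3364,1.0641)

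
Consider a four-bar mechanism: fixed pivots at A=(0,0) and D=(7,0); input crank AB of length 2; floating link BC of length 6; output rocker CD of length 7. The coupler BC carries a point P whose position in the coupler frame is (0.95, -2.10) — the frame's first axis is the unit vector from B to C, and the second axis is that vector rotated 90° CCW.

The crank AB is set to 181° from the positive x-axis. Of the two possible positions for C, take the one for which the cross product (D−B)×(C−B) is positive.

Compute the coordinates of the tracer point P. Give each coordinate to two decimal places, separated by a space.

0.23 -0.61

A=(0,0), D=(7.00,0)
B = A + 2.00·(cos181°, sin181°) = (-1.9997, -0.0349)
|BD| = 8.9998
circle(B,6.00) ∩ circle(D,7.00): a=3.7776, h=4.6615
  candidates: C₊=(1.7598,4.6412) cross=41.952; C₋=(1.7960,-4.6817) cross=-41.952
  mode + wants cross > 0 → take C=(1.7598,4.6412) (cross=41.952)
ex = (C−B)/|BC| = (0.6266,0.7794); ey = (-0.7794,0.6266)
P = B + 0.95·ex + -2.10·ey = (0.2322,-0.6104)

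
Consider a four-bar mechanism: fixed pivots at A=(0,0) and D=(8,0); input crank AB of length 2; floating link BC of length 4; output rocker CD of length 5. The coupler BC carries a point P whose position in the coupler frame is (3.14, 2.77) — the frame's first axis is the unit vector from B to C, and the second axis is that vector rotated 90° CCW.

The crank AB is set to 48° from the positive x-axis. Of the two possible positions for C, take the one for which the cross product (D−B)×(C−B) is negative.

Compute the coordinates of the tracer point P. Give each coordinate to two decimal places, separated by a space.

A=(0,0), D=(8.00,0)
B = A + 2.00·(cos48°, sin48°) = (1.3383, 1.4863)
|BD| = 6.8255
circle(B,4.00) ∩ circle(D,5.00): a=2.7535, h=2.9014
  candidates: C₊=(4.6575,3.7185) cross=19.804; C₋=(3.3939,-1.9451) cross=-19.804
  mode - wants cross < 0 → take C=(3.3939,-1.9451) (cross=-19.804)
ex = (C−B)/|BC| = (0.5139,-0.8579); ey = (0.8579,0.5139)
P = B + 3.14·ex + 2.77·ey = (5.3282,0.2161)

5.33 0.22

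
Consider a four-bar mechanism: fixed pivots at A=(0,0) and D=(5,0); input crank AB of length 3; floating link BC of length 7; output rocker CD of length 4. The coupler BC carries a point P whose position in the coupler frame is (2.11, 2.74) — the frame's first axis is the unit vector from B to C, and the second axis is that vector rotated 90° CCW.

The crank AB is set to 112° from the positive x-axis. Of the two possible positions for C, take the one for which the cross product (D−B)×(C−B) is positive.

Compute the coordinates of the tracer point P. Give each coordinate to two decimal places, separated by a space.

0.51 5.83

A=(0,0), D=(5.00,0)
B = A + 3.00·(cos112°, sin112°) = (-1.1238, 2.7816)
|BD| = 6.7259
circle(B,7.00) ∩ circle(D,4.00): a=5.8162, h=3.8952
  candidates: C₊=(5.7825,3.9227) cross=26.199; C₋=(2.5608,-3.1702) cross=-26.199
  mode + wants cross > 0 → take C=(5.7825,3.9227) (cross=26.199)
ex = (C−B)/|BC| = (0.9866,0.1630); ey = (-0.1630,0.9866)
P = B + 2.11·ex + 2.74·ey = (0.5113,5.8289)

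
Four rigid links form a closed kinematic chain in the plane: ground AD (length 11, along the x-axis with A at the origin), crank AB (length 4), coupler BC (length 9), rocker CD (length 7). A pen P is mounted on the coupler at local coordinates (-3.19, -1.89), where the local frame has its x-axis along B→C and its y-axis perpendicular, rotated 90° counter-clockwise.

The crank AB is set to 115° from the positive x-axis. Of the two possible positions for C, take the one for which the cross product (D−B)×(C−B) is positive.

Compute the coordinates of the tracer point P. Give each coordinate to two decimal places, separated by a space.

A=(0,0), D=(11.00,0)
B = A + 4.00·(cos115°, sin115°) = (-1.6905, 3.6252)
|BD| = 13.1981
circle(B,9.00) ∩ circle(D,7.00): a=7.8114, h=4.4702
  candidates: C₊=(7.0483,5.7779) cross=58.998; C₋=(4.5926,-2.8186) cross=-58.998
  mode + wants cross > 0 → take C=(7.0483,5.7779) (cross=58.998)
ex = (C−B)/|BC| = (0.9710,0.2392); ey = (-0.2392,0.9710)
P = B + -3.19·ex + -1.89·ey = (-4.3358,1.0271)

-4.34 1.03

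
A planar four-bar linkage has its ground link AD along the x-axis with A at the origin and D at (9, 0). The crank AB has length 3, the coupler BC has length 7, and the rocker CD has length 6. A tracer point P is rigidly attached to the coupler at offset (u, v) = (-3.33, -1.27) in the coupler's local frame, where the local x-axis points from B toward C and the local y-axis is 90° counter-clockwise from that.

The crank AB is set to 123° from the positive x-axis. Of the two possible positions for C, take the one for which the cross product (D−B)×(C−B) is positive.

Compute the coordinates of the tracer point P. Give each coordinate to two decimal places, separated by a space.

A=(0,0), D=(9.00,0)
B = A + 3.00·(cos123°, sin123°) = (-1.6339, 2.5160)
|BD| = 10.9275
circle(B,7.00) ∩ circle(D,6.00): a=6.0586, h=3.5062
  candidates: C₊=(5.0692,4.5331) cross=38.314; C₋=(3.4546,-2.2910) cross=-38.314
  mode + wants cross > 0 → take C=(5.0692,4.5331) (cross=38.314)
ex = (C−B)/|BC| = (0.9576,0.2882); ey = (-0.2882,0.9576)
P = B + -3.33·ex + -1.27·ey = (-4.4567,0.3403)

-4.46 0.34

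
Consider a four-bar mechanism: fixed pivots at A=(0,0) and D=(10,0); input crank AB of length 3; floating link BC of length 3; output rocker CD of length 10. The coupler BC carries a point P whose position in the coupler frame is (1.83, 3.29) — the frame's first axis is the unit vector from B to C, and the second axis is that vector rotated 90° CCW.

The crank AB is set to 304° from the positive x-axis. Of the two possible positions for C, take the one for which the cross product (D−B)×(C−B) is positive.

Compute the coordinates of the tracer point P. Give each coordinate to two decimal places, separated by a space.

-2.07 -2.81

A=(0,0), D=(10.00,0)
B = A + 3.00·(cos304°, sin304°) = (1.6776, -2.4871)
|BD| = 8.6861
circle(B,3.00) ∩ circle(D,10.00): a=-0.8952, h=2.8633
  candidates: C₊=(0.0000,0.0000) cross=24.871; C₋=(1.6397,-5.4869) cross=-24.871
  mode + wants cross > 0 → take C=(0.0000,0.0000) (cross=24.871)
ex = (C−B)/|BC| = (-0.5592,0.8290); ey = (-0.8290,-0.5592)
P = B + 1.83·ex + 3.29·ey = (-2.0733,-2.8097)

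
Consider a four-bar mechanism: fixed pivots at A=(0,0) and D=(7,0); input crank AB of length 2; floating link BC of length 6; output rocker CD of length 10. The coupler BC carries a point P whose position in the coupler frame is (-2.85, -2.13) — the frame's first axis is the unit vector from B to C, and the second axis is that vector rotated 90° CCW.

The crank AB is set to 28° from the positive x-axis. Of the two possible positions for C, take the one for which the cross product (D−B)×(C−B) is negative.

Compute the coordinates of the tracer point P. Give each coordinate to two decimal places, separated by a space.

2.23 4.47

A=(0,0), D=(7.00,0)
B = A + 2.00·(cos28°, sin28°) = (1.7659, 0.9389)
|BD| = 5.3177
circle(B,6.00) ∩ circle(D,10.00): a=-3.3589, h=4.9717
  candidates: C₊=(-0.6623,6.4256) cross=26.438; C₋=(-2.4181,-3.3616) cross=-26.438
  mode - wants cross < 0 → take C=(-2.4181,-3.3616) (cross=-26.438)
ex = (C−B)/|BC| = (-0.6973,-0.7168); ey = (0.7168,-0.6973)
P = B + -2.85·ex + -2.13·ey = (2.2266,4.4670)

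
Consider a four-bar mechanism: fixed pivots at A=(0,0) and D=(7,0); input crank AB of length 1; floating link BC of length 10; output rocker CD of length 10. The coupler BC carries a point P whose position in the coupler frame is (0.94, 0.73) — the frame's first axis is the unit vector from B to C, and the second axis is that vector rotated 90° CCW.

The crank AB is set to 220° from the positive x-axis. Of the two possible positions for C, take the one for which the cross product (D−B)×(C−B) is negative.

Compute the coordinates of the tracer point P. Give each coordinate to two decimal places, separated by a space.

A=(0,0), D=(7.00,0)
B = A + 1.00·(cos220°, sin220°) = (-0.7660, -0.6428)
|BD| = 7.7926
circle(B,10.00) ∩ circle(D,10.00): a=3.8963, h=9.2097
  candidates: C₊=(2.3573,8.8569) cross=71.768; C₋=(3.8767,-9.4997) cross=-71.768
  mode - wants cross < 0 → take C=(3.8767,-9.4997) (cross=-71.768)
ex = (C−B)/|BC| = (0.4643,-0.8857); ey = (0.8857,0.4643)
P = B + 0.94·ex + 0.73·ey = (0.3169,-1.1364)

0.32 -1.14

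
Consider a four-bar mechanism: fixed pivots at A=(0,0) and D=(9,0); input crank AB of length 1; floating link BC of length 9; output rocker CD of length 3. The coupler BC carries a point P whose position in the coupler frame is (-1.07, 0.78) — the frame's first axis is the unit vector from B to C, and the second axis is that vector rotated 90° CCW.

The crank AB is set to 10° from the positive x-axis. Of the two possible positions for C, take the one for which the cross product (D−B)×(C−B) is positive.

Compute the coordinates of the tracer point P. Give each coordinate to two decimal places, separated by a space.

-0.27 0.59

A=(0,0), D=(9.00,0)
B = A + 1.00·(cos10°, sin10°) = (0.9848, 0.1736)
|BD| = 8.0171
circle(B,9.00) ∩ circle(D,3.00): a=8.4990, h=2.9610
  candidates: C₊=(9.5459,2.9499) cross=23.739; C₋=(9.4176,-2.9708) cross=-23.739
  mode + wants cross > 0 → take C=(9.5459,2.9499) (cross=23.739)
ex = (C−B)/|BC| = (0.9512,0.3085); ey = (-0.3085,0.9512)
P = B + -1.07·ex + 0.78·ey = (-0.2736,0.5855)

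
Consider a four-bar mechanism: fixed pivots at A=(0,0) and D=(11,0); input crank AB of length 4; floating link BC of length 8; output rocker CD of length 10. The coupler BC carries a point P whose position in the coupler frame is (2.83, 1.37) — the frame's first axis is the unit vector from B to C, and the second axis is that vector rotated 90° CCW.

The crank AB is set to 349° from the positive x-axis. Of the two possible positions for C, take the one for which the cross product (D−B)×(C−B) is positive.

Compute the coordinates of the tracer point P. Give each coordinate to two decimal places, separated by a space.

2.62 2.10

A=(0,0), D=(11.00,0)
B = A + 4.00·(cos349°, sin349°) = (3.9265, -0.7632)
|BD| = 7.1145
circle(B,8.00) ∩ circle(D,10.00): a=1.0272, h=7.9338
  candidates: C₊=(4.0967,7.2350) cross=56.445; C₋=(5.7989,-8.5410) cross=-56.445
  mode + wants cross > 0 → take C=(4.0967,7.2350) (cross=56.445)
ex = (C−B)/|BC| = (0.0213,0.9998); ey = (-0.9998,0.0213)
P = B + 2.83·ex + 1.37·ey = (2.6170,2.0953)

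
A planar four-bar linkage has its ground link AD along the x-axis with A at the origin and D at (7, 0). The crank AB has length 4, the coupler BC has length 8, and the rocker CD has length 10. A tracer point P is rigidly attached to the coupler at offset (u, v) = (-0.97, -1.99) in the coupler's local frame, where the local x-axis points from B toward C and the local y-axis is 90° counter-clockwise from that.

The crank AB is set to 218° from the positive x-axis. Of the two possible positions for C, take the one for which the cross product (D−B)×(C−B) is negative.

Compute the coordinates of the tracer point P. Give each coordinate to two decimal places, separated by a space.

-5.30 -2.98

A=(0,0), D=(7.00,0)
B = A + 4.00·(cos218°, sin218°) = (-3.1520, -2.4626)
|BD| = 10.4465
circle(B,8.00) ∩ circle(D,10.00): a=3.5002, h=7.1937
  candidates: C₊=(-1.4464,5.3534) cross=75.148; C₋=(1.9453,-8.6284) cross=-75.148
  mode - wants cross < 0 → take C=(1.9453,-8.6284) (cross=-75.148)
ex = (C−B)/|BC| = (0.6372,-0.7707); ey = (0.7707,0.6372)
P = B + -0.97·ex + -1.99·ey = (-5.3038,-2.9830)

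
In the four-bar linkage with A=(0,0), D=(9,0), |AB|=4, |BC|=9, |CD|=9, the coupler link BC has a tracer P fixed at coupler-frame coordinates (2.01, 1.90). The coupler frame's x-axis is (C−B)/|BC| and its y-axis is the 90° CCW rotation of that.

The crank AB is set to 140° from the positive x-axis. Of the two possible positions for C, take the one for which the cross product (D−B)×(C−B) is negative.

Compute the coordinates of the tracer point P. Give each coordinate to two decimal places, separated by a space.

A=(0,0), D=(9.00,0)
B = A + 4.00·(cos140°, sin140°) = (-3.0642, 2.5712)
|BD| = 12.3351
circle(B,9.00) ∩ circle(D,9.00): a=6.1676, h=6.5545
  candidates: C₊=(4.3341,7.6961) cross=80.850; C₋=(1.6017,-5.1249) cross=-80.850
  mode - wants cross < 0 → take C=(1.6017,-5.1249) (cross=-80.850)
ex = (C−B)/|BC| = (0.5184,-0.8551); ey = (0.8551,0.5184)
P = B + 2.01·ex + 1.90·ey = (-0.3974,1.8374)

-0.40 1.84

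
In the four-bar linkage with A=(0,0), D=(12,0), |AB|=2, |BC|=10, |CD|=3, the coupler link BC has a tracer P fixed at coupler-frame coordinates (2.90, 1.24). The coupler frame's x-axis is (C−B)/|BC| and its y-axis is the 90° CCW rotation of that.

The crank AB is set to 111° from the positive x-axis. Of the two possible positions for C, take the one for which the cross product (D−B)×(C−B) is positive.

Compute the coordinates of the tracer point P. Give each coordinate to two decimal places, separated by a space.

A=(0,0), D=(12.00,0)
B = A + 2.00·(cos111°, sin111°) = (-0.7167, 1.8672)
|BD| = 12.8531
circle(B,10.00) ∩ circle(D,3.00): a=9.9665, h=0.8173
  candidates: C₊=(9.2628,1.2279) cross=10.504; C₋=(9.0254,-0.3893) cross=-10.504
  mode + wants cross > 0 → take C=(9.2628,1.2279) (cross=10.504)
ex = (C−B)/|BC| = (0.9980,-0.0639); ey = (0.0639,0.9980)
P = B + 2.90·ex + 1.24·ey = (2.2566,2.9192)

2.26 2.92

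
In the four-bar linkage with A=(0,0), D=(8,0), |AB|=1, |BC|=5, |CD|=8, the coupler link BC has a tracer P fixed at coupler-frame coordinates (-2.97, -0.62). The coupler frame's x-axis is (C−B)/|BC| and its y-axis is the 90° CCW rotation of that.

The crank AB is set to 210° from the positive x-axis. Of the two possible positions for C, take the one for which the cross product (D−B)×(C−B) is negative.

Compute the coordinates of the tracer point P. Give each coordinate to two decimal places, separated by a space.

A=(0,0), D=(8.00,0)
B = A + 1.00·(cos210°, sin210°) = (-0.8660, -0.5000)
|BD| = 8.8801
circle(B,5.00) ∩ circle(D,8.00): a=2.2441, h=4.4681
  candidates: C₊=(1.1230,4.0874) cross=39.677; C₋=(1.6261,-4.8346) cross=-39.677
  mode - wants cross < 0 → take C=(1.6261,-4.8346) (cross=-39.677)
ex = (C−B)/|BC| = (0.4984,-0.8669); ey = (0.8669,0.4984)
P = B + -2.97·ex + -0.62·ey = (-2.8839,1.7658)

-2.88 1.77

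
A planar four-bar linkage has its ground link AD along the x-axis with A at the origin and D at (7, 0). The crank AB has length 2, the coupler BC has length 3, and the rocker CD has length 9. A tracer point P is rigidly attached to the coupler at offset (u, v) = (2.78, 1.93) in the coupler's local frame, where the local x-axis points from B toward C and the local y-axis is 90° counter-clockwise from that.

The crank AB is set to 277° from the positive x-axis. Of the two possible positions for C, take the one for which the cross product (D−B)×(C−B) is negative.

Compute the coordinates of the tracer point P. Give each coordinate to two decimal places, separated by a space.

1.35 -5.18

A=(0,0), D=(7.00,0)
B = A + 2.00·(cos277°, sin277°) = (0.2437, -1.9851)
|BD| = 7.0419
circle(B,3.00) ∩ circle(D,9.00): a=-1.5914, h=2.5431
  candidates: C₊=(-2.0000,0.0063) cross=17.908; C₋=(-0.5662,-4.8737) cross=-17.908
  mode - wants cross < 0 → take C=(-0.5662,-4.8737) (cross=-17.908)
ex = (C−B)/|BC| = (-0.2700,-0.9629); ey = (0.9629,-0.2700)
P = B + 2.78·ex + 1.93·ey = (1.3515,-5.1829)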